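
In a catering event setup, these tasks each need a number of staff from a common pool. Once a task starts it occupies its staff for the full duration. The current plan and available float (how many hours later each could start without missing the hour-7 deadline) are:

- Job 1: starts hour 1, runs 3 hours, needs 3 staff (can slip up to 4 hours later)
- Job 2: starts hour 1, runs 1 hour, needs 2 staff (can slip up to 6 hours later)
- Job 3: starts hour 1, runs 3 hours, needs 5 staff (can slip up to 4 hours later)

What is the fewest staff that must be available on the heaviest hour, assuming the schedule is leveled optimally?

5

Early-start (Job 1@1, Job 2@1, Job 3@1) gives peak 10: h1:10  h2:8  h3:8  h4:0  h5:0  h6:0  h7:0.
Shift Job 3→4.
Schedule Job 1@1, Job 2@1, Job 3@4: h1:5  h2:3  h3:3  h4:5  h5:5  h6:5  h7:0 — peak 5.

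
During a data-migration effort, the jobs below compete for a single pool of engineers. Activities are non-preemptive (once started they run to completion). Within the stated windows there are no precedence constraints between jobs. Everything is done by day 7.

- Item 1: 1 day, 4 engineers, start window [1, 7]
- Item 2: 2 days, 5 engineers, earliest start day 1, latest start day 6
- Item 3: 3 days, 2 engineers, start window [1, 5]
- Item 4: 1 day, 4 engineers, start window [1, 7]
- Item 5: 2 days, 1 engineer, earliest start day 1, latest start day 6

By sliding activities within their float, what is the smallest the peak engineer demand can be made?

Early-start (Item 1@1, Item 2@1, Item 3@1, Item 4@1, Item 5@1) gives peak 16: d1:16  d2:8  d3:2  d4:0  d5:0  d6:0  d7:0.
Shift Item 2→2, Item 3→4, Item 4→7, Item 5→4.
Schedule Item 1@1, Item 2@2, Item 3@4, Item 4@7, Item 5@4: d1:4  d2:5  d3:5  d4:3  d5:3  d6:2  d7:4 — peak 5.

5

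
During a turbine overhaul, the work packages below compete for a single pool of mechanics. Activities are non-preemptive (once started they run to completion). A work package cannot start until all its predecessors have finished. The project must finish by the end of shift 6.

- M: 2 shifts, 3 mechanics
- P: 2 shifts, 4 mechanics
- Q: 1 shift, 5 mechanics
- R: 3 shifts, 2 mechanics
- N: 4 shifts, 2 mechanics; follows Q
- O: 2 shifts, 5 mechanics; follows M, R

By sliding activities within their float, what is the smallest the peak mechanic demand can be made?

Early-start (M@1, P@1, Q@1, R@1, N@2, O@4) gives peak 14: s1:14  s2:11  s3:4  s4:7  s5:7  s6:0.
Shift P→3, R→2, O→5.
Schedule M@1, P@3, Q@1, R@2, N@2, O@5: s1:8  s2:7  s3:8  s4:8  s5:7  s6:5 — peak 8.
Total mechanic-shifts = 43 over 6 shifts ⇒ peak ≥ ⌈43/6⌉ = 8, so 8 is optimal.

8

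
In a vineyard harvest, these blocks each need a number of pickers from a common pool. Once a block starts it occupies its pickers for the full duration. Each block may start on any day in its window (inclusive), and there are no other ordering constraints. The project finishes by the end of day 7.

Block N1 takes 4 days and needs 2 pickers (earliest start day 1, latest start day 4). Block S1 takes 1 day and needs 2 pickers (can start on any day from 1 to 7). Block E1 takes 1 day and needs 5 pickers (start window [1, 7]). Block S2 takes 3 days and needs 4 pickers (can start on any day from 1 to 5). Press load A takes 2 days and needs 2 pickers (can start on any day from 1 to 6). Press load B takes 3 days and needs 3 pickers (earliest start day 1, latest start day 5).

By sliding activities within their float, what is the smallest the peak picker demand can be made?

7

Early-start (Block N1@1, Block S1@1, Block E1@1, Block S2@1, Press load A@1, Press load B@1) gives peak 18: d1:18  d2:11  d3:9  d4:2  d5:0  d6:0  d7:0.
Shift Block E1→2, Block S2→3, Press load A→6, Press load B→5.
Schedule Block N1@1, Block S1@1, Block E1@2, Block S2@3, Press load A@6, Press load B@5: d1:4  d2:7  d3:6  d4:6  d5:7  d6:5  d7:5 — peak 7.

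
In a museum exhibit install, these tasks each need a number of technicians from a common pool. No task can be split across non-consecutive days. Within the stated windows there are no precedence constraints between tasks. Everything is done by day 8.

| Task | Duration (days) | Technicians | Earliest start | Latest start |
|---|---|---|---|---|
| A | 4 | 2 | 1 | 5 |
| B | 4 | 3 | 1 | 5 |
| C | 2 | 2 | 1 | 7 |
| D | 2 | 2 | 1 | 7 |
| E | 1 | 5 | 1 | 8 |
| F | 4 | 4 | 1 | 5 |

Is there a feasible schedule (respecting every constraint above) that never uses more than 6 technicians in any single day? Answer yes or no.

no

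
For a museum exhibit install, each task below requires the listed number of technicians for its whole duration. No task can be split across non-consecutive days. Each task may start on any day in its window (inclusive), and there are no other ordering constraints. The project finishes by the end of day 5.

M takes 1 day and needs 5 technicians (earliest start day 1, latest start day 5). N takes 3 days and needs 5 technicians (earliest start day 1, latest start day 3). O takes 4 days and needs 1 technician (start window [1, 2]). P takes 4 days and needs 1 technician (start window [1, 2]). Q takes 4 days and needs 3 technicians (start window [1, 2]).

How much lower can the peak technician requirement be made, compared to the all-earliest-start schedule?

5

Early-start peak: d1:15  d2:10  d3:10  d4:5  d5:0 ⇒ 15.
Leveled (M@1, N@1, O@2, P@2, Q@2): d1:10  d2:10  d3:10  d4:5  d5:5 ⇒ 10.
Reduction 15 − 10 = 5.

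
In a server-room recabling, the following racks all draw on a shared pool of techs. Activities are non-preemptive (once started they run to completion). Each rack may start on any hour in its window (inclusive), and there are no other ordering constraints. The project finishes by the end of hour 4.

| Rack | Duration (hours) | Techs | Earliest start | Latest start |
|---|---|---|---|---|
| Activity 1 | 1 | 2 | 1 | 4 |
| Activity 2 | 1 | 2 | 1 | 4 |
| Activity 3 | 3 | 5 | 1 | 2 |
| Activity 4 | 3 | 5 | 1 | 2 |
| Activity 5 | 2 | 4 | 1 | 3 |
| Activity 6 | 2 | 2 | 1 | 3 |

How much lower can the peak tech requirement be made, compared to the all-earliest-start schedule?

6

Early-start peak: h1:20  h2:16  h3:10  h4:0 ⇒ 20.
Leveled (Activity 1@1, Activity 2@1, Activity 3@1, Activity 4@2, Activity 5@1, Activity 6@3): h1:13  h2:14  h3:12  h4:7 ⇒ 14.
Reduction 20 − 14 = 6.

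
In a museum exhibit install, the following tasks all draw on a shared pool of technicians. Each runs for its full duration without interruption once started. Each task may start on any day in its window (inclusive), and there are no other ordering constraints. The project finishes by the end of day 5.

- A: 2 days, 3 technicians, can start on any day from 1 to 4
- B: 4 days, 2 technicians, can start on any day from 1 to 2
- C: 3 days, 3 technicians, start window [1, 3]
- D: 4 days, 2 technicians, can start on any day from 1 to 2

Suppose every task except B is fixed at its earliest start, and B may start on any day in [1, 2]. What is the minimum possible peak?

10

B@1: d1:10  d2:10  d3:7  d4:4  d5:0 → peak 10
B@2: d1:8  d2:10  d3:7  d4:4  d5:2 → peak 10
Best is B@1, peak 10.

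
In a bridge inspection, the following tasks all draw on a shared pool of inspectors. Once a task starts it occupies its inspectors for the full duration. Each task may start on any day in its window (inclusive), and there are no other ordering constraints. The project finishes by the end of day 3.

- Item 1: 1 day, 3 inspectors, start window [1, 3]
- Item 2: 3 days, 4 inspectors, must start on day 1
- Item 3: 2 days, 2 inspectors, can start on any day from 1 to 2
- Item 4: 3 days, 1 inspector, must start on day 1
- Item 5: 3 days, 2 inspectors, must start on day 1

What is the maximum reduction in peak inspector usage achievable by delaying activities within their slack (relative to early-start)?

2

Early-start peak: d1:12  d2:9  d3:7 ⇒ 12.
Leveled (Item 1@1, Item 2@1, Item 3@2, Item 4@1, Item 5@1): d1:10  d2:9  d3:9 ⇒ 10.
Reduction 12 − 10 = 2.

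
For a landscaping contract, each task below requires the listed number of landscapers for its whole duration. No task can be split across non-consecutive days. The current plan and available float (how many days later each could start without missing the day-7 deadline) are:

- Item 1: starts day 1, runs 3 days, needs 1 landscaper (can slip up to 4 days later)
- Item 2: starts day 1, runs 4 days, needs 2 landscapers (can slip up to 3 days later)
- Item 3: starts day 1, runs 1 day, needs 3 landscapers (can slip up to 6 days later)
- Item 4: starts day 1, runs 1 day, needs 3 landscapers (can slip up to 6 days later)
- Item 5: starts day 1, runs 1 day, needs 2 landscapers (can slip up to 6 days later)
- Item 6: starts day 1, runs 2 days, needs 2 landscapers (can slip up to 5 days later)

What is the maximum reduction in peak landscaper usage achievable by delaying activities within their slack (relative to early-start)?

9

Early-start peak: d1:13  d2:5  d3:3  d4:2  d5:0  d6:0  d7:0 ⇒ 13.
Leveled (Item 1@1, Item 2@1, Item 3@6, Item 4@7, Item 5@5, Item 6@4): d1:3  d2:3  d3:3  d4:4  d5:4  d6:3  d7:3 ⇒ 4.
Reduction 13 − 4 = 9.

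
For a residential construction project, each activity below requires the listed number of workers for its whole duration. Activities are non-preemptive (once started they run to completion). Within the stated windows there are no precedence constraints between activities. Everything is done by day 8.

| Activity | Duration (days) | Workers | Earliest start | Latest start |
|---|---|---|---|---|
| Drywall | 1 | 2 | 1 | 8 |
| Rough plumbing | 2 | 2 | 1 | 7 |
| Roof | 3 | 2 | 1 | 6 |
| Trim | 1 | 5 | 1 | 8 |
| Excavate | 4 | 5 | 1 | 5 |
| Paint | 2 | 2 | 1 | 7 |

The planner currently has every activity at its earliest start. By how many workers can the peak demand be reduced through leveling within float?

Early-start peak: d1:18  d2:11  d3:7  d4:5  d5:0  d6:0  d7:0  d8:0 ⇒ 18.
Leveled (Drywall@1, Rough plumbing@1, Roof@1, Trim@4, Excavate@5, Paint@2): d1:6  d2:6  d3:4  d4:5  d5:5  d6:5  d7:5  d8:5 ⇒ 6.
Reduction 18 − 6 = 12.

12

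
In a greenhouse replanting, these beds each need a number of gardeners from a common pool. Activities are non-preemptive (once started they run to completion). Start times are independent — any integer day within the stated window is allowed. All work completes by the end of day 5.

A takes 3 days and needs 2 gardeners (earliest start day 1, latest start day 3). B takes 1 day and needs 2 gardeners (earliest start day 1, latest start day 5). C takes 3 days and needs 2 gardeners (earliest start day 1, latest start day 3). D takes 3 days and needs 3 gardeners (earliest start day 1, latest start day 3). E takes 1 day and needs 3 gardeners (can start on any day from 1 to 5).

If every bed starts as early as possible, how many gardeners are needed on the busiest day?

12

Early-start schedule: A@1, B@1, C@1, D@1, E@1.
Load per day: day 1: 12, day 2: 7, day 3: 7, day 4: 0, day 5: 0.
Peak is 12.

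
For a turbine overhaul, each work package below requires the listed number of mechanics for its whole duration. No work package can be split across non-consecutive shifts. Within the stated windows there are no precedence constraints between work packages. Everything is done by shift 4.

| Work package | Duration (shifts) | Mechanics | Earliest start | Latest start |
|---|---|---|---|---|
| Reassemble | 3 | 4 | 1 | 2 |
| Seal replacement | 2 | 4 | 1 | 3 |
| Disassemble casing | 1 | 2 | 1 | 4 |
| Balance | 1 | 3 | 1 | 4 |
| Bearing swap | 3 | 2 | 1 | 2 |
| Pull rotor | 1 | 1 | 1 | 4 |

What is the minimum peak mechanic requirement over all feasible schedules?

10

Early-start (Reassemble@1, Seal replacement@1, Disassemble casing@1, Balance@1, Bearing swap@1, Pull rotor@1) gives peak 16: s1:16  s2:10  s3:6  s4:0.
Shift Balance→3, Bearing swap→2, Pull rotor→3.
Schedule Reassemble@1, Seal replacement@1, Disassemble casing@1, Balance@3, Bearing swap@2, Pull rotor@3: s1:10  s2:10  s3:10  s4:2 — peak 10.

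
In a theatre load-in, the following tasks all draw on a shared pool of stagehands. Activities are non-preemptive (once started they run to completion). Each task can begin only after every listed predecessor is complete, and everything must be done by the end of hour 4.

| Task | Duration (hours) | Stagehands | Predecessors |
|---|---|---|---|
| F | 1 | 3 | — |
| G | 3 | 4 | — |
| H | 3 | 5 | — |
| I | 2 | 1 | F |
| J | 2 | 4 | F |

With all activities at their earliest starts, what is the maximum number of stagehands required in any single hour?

Early-start schedule: F@1, G@1, H@1, I@2, J@2.
Load per hour: hour 1: 12, hour 2: 14, hour 3: 14, hour 4: 0.
Peak is 14.

14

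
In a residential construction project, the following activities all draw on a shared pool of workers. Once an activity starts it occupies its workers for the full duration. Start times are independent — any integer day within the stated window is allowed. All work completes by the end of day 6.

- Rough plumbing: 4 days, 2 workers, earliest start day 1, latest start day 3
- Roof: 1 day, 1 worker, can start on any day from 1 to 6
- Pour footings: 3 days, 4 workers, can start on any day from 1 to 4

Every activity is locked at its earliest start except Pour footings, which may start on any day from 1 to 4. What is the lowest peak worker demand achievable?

Pour footings@1: d1:7  d2:6  d3:6  d4:2  d5:0  d6:0 → peak 7
Pour footings@2: d1:3  d2:6  d3:6  d4:6  d5:0  d6:0 → peak 6
Pour footings@3: d1:3  d2:2  d3:6  d4:6  d5:4  d6:0 → peak 6
Pour footings@4: d1:3  d2:2  d3:2  d4:6  d5:4  d6:4 → peak 6
Best is Pour footings@2, peak 6.

6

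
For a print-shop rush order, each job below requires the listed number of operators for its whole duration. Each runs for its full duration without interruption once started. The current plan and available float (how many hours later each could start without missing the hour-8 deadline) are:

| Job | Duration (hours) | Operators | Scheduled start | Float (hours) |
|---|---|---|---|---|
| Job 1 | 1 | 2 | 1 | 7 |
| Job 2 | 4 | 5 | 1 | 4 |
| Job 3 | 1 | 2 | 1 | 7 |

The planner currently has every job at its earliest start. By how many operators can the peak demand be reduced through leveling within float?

4

Early-start peak: h1:9  h2:5  h3:5  h4:5  h5:0  h6:0  h7:0  h8:0 ⇒ 9.
Leveled (Job 1@1, Job 2@2, Job 3@1): h1:4  h2:5  h3:5  h4:5  h5:5  h6:0  h7:0  h8:0 ⇒ 5.
Reduction 9 − 5 = 4.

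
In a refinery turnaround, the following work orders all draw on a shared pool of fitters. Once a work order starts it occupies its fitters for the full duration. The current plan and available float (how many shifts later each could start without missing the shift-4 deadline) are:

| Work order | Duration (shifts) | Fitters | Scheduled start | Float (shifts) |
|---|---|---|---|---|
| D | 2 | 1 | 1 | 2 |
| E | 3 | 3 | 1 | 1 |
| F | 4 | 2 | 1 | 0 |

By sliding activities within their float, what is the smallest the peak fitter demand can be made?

Schedule D@1, E@1, F@1: s1:6  s2:6  s3:5  s4:2 — peak 6.
No arrangement of the 6 feasible schedules does better.

6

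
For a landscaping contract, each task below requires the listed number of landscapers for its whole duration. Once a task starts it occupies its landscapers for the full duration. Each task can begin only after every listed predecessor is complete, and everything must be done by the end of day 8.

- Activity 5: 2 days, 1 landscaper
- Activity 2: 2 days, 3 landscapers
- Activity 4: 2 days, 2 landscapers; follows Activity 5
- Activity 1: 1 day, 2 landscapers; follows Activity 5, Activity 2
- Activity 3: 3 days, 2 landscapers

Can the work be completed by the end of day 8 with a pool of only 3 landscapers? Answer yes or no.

yes

Schedule Activity 5@1, Activity 2@4, Activity 4@6, Activity 1@8, Activity 3@1: d1:3  d2:3  d3:2  d4:3  d5:3  d6:2  d7:2  d8:2 — peak 3 ≤ 3.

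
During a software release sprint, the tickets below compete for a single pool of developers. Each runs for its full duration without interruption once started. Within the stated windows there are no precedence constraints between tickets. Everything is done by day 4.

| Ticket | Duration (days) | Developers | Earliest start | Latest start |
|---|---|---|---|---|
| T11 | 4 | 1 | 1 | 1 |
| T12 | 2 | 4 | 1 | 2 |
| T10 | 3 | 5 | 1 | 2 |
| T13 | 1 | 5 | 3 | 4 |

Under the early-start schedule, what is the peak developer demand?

11

Early-start schedule: T11@1, T12@1, T10@1, T13@3.
Load per day: day 1: 10, day 2: 10, day 3: 11, day 4: 1.
Peak is 11.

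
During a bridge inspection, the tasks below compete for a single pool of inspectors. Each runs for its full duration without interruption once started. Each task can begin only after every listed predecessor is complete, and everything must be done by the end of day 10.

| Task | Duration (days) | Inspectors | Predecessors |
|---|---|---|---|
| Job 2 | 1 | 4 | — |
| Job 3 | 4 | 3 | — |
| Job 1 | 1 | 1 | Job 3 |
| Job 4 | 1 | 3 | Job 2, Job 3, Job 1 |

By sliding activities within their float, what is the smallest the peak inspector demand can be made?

4

Early-start (Job 2@1, Job 3@1, Job 1@5, Job 4@6) gives peak 7: d1:7  d2:3  d3:3  d4:3  d5:1  d6:3  d7:0  d8:0  d9:0  d10:0.
Shift Job 3→2, Job 1→6, Job 4→7.
Schedule Job 2@1, Job 3@2, Job 1@6, Job 4@7: d1:4  d2:3  d3:3  d4:3  d5:3  d6:1  d7:3  d8:0  d9:0  d10:0 — peak 4.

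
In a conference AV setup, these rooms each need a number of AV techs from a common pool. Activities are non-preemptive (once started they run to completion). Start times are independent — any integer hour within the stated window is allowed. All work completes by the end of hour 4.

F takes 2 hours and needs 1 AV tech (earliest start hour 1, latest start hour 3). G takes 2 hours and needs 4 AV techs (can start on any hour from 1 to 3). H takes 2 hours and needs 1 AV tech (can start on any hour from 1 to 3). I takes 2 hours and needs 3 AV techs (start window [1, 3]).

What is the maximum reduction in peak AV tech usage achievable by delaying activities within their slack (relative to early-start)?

4

Early-start peak: h1:9  h2:9  h3:0  h4:0 ⇒ 9.
Leveled (F@1, G@1, H@3, I@3): h1:5  h2:5  h3:4  h4:4 ⇒ 5.
Reduction 9 − 5 = 4.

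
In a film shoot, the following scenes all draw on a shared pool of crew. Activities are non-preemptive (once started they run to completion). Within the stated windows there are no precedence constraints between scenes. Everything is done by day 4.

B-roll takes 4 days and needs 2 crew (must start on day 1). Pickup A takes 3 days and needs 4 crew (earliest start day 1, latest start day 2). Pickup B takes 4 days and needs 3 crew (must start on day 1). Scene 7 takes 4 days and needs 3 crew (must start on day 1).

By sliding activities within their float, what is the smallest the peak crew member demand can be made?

12

Schedule B-roll@1, Pickup A@1, Pickup B@1, Scene 7@1: d1:12  d2:12  d3:12  d4:8 — peak 12.
No arrangement of the 2 feasible schedules does better.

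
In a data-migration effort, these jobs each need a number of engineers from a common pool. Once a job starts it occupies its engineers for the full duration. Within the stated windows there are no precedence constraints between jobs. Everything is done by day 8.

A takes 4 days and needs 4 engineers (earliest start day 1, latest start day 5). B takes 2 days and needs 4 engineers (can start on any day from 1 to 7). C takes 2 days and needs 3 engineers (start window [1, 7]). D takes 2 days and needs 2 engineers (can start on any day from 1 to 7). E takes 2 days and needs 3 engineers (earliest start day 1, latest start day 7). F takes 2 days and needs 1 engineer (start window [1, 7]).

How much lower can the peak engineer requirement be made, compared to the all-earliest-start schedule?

11

Early-start peak: d1:17  d2:17  d3:4  d4:4  d5:0  d6:0  d7:0  d8:0 ⇒ 17.
Leveled (A@1, B@5, C@7, D@1, E@7, F@3): d1:6  d2:6  d3:5  d4:5  d5:4  d6:4  d7:6  d8:6 ⇒ 6.
Reduction 17 − 6 = 11.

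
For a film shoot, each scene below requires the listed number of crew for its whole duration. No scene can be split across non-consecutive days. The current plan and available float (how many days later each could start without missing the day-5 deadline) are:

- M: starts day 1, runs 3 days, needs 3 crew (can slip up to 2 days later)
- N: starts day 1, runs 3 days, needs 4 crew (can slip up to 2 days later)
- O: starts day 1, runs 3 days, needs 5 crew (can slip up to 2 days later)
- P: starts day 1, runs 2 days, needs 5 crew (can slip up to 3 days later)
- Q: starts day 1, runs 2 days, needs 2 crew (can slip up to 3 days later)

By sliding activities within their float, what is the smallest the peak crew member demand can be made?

Early-start (M@1, N@1, O@1, P@1, Q@1) gives peak 19: d1:19  d2:19  d3:12  d4:0  d5:0.
Shift P→4, Q→4.
Schedule M@1, N@1, O@1, P@4, Q@4: d1:12  d2:12  d3:12  d4:7  d5:7 — peak 12.

12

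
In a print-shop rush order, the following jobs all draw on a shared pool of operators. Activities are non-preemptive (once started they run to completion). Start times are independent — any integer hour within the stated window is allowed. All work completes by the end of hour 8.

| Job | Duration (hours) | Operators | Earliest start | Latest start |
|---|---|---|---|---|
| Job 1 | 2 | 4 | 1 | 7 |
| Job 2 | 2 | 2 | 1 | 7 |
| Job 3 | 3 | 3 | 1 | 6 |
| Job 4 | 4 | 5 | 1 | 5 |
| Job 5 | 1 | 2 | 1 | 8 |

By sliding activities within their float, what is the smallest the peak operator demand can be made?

Early-start (Job 1@1, Job 2@1, Job 3@1, Job 4@1, Job 5@1) gives peak 16: h1:16  h2:14  h3:8  h4:5  h5:0  h6:0  h7:0  h8:0.
Shift Job 2→3, Job 4→4, Job 5→3.
Schedule Job 1@1, Job 2@3, Job 3@1, Job 4@4, Job 5@3: h1:7  h2:7  h3:7  h4:7  h5:5  h6:5  h7:5  h8:0 — peak 7.

7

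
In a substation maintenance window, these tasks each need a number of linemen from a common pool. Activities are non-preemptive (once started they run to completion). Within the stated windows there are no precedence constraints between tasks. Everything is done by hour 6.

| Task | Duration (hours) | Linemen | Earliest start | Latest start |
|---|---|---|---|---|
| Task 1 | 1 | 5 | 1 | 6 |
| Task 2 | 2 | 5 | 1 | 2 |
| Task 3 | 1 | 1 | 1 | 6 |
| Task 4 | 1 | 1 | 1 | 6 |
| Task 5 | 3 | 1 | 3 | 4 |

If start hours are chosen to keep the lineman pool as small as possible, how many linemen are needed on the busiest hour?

Early-start (Task 1@1, Task 2@1, Task 3@1, Task 4@1, Task 5@3) gives peak 12: h1:12  h2:5  h3:1  h4:1  h5:1  h6:0.
Shift Task 2→2, Task 3→4, Task 4→4, Task 5→4.
Schedule Task 1@1, Task 2@2, Task 3@4, Task 4@4, Task 5@4: h1:5  h2:5  h3:5  h4:3  h5:1  h6:1 — peak 5.

5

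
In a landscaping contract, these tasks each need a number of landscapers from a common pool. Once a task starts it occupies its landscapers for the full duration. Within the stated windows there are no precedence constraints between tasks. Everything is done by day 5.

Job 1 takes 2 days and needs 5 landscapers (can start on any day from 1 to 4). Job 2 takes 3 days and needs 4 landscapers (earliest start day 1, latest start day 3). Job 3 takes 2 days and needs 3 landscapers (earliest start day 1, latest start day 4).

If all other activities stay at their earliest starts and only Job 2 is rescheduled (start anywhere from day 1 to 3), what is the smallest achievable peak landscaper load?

Job 2@1: d1:12  d2:12  d3:4  d4:0  d5:0 → peak 12
Job 2@2: d1:8  d2:12  d3:4  d4:4  d5:0 → peak 12
Job 2@3: d1:8  d2:8  d3:4  d4:4  d5:4 → peak 8
Best is Job 2@3, peak 8.

8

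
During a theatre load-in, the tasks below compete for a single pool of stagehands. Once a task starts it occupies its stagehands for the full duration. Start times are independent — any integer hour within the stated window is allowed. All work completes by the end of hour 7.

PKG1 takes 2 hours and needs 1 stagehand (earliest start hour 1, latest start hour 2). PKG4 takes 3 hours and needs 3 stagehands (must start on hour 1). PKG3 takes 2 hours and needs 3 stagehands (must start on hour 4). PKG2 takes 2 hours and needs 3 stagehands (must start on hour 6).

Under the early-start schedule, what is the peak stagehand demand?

4

Early-start schedule: PKG1@1, PKG4@1, PKG3@4, PKG2@6.
Load per hour: hour 1: 4, hour 2: 4, hour 3: 3, hour 4: 3, hour 5: 3, hour 6: 3, hour 7: 3.
Peak is 4.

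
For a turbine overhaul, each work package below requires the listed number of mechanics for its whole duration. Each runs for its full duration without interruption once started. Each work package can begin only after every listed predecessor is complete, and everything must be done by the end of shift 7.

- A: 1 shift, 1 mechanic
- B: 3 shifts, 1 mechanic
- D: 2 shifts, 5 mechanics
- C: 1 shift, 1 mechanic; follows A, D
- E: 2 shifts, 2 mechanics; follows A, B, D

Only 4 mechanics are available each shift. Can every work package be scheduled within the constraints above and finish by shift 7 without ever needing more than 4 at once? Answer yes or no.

The minimum achievable peak is 5; 4 < 5, so no feasible schedule stays within the cap.

no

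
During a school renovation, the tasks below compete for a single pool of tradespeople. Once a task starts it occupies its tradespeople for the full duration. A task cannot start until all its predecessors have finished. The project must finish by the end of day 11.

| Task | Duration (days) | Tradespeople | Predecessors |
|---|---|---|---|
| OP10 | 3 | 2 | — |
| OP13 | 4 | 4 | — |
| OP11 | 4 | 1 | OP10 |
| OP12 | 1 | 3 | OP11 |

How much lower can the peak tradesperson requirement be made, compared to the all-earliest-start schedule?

1

Early-start peak: d1:6  d2:6  d3:6  d4:5  d5:1  d6:1  d7:1  d8:3  d9:0  d10:0  d11:0 ⇒ 6.
Leveled (OP10@1, OP13@4, OP11@4, OP12@8): d1:2  d2:2  d3:2  d4:5  d5:5  d6:5  d7:5  d8:3  d9:0  d10:0  d11:0 ⇒ 5.
Reduction 6 − 5 = 1.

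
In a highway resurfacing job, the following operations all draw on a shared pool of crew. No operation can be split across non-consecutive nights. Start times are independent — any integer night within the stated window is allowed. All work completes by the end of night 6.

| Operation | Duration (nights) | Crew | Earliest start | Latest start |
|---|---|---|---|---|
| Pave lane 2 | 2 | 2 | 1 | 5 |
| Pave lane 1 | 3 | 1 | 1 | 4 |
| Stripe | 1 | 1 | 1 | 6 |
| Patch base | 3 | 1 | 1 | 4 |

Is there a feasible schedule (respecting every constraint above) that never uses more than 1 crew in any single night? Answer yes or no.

Total crew member-nights = 11; over 6 nights the average is 11/6 > 1, so some night must exceed 1.

no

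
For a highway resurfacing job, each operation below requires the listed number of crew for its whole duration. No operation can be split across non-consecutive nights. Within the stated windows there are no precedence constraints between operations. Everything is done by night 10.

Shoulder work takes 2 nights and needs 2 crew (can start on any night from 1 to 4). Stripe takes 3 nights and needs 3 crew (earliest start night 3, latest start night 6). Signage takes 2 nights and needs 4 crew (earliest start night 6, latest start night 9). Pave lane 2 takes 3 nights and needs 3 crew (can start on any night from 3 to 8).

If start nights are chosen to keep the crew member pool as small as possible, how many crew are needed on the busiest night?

4

Early-start (Shoulder work@1, Stripe@3, Signage@6, Pave lane 2@3) gives peak 6: n1:2  n2:2  n3:6  n4:6  n5:6  n6:4  n7:4  n8:0  n9:0  n10:0.
Shift Pave lane 2→8.
Schedule Shoulder work@1, Stripe@3, Signage@6, Pave lane 2@8: n1:2  n2:2  n3:3  n4:3  n5:3  n6:4  n7:4  n8:3  n9:3  n10:3 — peak 4.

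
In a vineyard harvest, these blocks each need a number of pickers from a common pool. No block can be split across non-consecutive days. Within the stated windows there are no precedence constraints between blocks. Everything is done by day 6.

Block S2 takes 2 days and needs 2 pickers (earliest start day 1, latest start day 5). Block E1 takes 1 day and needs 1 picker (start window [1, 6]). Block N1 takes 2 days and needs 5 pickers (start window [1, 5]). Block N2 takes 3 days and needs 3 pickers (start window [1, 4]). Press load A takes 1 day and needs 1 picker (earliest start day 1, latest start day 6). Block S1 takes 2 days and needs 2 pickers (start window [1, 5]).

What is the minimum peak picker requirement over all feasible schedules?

5

Early-start (Block S2@1, Block E1@1, Block N1@1, Block N2@1, Press load A@1, Block S1@1) gives peak 14: d1:14  d2:12  d3:3  d4:0  d5:0  d6:0.
Shift Block N1→5, Block N2→2, Block S1→3.
Schedule Block S2@1, Block E1@1, Block N1@5, Block N2@2, Press load A@1, Block S1@3: d1:4  d2:5  d3:5  d4:5  d5:5  d6:5 — peak 5.
Total picker-days = 29 over 6 days ⇒ peak ≥ ⌈29/6⌉ = 5, so 5 is optimal.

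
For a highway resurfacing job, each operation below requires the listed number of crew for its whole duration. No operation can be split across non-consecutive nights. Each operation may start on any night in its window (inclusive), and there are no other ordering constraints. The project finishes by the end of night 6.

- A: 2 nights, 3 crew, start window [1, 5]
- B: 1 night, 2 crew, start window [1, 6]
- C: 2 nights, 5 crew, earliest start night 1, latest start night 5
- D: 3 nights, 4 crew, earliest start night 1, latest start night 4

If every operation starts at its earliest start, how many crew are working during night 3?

4

At early start, night 3 has: D.
Demand: 4 = 4.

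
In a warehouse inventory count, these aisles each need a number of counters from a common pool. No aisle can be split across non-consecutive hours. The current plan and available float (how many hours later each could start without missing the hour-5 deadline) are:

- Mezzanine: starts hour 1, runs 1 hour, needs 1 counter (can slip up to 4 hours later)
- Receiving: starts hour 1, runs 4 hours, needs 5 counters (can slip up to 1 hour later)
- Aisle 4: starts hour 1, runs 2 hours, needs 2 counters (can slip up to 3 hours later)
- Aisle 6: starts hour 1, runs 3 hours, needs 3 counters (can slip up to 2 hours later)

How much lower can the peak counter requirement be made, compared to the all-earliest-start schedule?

3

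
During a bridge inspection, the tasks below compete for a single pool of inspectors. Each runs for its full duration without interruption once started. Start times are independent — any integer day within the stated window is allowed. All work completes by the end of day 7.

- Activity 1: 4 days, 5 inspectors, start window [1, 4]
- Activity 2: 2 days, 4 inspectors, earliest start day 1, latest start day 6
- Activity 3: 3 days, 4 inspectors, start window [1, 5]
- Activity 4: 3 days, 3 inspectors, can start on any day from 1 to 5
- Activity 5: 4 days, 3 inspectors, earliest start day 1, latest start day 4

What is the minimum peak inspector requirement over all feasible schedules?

Early-start (Activity 1@1, Activity 2@1, Activity 3@1, Activity 4@1, Activity 5@1) gives peak 19: d1:19  d2:19  d3:15  d4:8  d5:0  d6:0  d7:0.
Shift Activity 3→5, Activity 4→5, Activity 5→3.
Schedule Activity 1@1, Activity 2@1, Activity 3@5, Activity 4@5, Activity 5@3: d1:9  d2:9  d3:8  d4:8  d5:10  d6:10  d7:7 — peak 10.

10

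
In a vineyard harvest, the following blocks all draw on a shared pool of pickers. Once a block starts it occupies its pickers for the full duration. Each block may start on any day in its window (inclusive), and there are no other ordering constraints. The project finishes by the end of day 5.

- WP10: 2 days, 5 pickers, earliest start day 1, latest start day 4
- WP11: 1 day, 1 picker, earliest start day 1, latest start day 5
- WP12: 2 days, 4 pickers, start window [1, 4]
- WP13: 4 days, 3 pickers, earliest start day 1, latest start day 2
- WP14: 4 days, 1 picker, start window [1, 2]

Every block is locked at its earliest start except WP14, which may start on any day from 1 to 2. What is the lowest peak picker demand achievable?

13

WP14@1: d1:14  d2:13  d3:4  d4:4  d5:0 → peak 14
WP14@2: d1:13  d2:13  d3:4  d4:4  d5:1 → peak 13
Best is WP14@2, peak 13.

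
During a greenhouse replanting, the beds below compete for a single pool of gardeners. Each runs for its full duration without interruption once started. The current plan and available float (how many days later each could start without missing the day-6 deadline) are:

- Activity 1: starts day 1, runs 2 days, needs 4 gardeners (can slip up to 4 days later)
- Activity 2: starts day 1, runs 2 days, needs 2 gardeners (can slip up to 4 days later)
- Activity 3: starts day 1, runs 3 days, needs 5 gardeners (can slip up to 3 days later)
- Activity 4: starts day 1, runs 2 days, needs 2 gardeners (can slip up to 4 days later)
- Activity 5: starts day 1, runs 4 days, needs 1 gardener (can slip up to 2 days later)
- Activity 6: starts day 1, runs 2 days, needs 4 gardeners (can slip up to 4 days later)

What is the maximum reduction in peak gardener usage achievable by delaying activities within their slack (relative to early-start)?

Early-start peak: d1:18  d2:18  d3:6  d4:1  d5:0  d6:0 ⇒ 18.
Leveled (Activity 1@1, Activity 2@3, Activity 3@3, Activity 4@5, Activity 5@3, Activity 6@1): d1:8  d2:8  d3:8  d4:8  d5:8  d6:3 ⇒ 8.
Reduction 18 − 8 = 10.

10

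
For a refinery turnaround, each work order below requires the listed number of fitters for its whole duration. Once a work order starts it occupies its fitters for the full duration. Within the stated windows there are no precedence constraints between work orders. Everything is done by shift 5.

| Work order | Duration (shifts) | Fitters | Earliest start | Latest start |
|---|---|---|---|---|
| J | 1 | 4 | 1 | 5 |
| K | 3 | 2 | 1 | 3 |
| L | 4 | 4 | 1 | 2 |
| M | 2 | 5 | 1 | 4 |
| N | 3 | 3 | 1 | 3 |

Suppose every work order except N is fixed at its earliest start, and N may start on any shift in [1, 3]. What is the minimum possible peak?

N@1: s1:18  s2:14  s3:9  s4:4  s5:0 → peak 18
N@2: s1:15  s2:14  s3:9  s4:7  s5:0 → peak 15
N@3: s1:15  s2:11  s3:9  s4:7  s5:3 → peak 15
Best is N@2, peak 15.

15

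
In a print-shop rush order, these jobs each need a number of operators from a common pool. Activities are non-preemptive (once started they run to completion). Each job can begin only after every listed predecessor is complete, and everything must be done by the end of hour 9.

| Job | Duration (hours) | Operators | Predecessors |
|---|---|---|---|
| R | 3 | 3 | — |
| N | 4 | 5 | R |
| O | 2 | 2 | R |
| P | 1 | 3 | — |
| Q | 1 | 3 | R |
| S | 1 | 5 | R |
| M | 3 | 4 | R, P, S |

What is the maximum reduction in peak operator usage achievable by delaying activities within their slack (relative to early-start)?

6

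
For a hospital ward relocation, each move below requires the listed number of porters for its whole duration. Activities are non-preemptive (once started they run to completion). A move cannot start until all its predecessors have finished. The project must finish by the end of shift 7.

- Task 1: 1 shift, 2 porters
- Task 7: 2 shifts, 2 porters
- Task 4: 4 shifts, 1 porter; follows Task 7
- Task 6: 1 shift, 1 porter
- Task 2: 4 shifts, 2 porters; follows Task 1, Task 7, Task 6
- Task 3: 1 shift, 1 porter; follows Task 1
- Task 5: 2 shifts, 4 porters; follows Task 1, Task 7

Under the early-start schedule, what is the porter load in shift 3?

7

At early start, shift 3 has: Task 4, Task 2, Task 5.
Demand: 1 + 2 + 4 = 7.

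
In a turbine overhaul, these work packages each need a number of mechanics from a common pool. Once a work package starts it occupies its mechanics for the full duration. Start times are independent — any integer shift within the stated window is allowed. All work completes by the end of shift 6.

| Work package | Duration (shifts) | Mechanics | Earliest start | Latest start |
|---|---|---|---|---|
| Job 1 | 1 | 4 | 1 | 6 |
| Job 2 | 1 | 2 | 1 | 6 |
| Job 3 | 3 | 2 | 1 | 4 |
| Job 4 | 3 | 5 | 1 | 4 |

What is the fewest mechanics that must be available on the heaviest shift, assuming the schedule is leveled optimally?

6

Early-start (Job 1@1, Job 2@1, Job 3@1, Job 4@1) gives peak 13: s1:13  s2:7  s3:7  s4:0  s5:0  s6:0.
Shift Job 2→2, Job 4→4.
Schedule Job 1@1, Job 2@2, Job 3@1, Job 4@4: s1:6  s2:4  s3:2  s4:5  s5:5  s6:5 — peak 6.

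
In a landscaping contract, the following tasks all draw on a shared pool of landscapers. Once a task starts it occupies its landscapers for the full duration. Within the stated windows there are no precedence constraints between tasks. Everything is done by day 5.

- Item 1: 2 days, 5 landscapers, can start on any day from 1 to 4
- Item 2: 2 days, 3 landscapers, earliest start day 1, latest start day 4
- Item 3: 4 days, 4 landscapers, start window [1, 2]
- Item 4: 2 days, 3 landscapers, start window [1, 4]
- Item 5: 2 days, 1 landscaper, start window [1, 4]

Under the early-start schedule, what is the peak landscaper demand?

16

Early-start schedule: Item 1@1, Item 2@1, Item 3@1, Item 4@1, Item 5@1.
Load per day: day 1: 16, day 2: 16, day 3: 4, day 4: 4, day 5: 0.
Peak is 16.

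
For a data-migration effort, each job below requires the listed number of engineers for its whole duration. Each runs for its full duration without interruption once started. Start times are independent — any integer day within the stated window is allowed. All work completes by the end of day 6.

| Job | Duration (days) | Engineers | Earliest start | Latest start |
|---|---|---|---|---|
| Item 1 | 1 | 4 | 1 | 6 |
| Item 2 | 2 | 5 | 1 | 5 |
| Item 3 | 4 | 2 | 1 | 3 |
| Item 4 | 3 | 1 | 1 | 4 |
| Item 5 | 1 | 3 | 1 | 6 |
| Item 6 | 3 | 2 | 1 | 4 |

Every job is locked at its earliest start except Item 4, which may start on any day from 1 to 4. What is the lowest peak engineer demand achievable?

16

Item 4@1: d1:17  d2:10  d3:5  d4:2  d5:0  d6:0 → peak 17
Item 4@2: d1:16  d2:10  d3:5  d4:3  d5:0  d6:0 → peak 16
Item 4@3: d1:16  d2:9  d3:5  d4:3  d5:1  d6:0 → peak 16
Item 4@4: d1:16  d2:9  d3:4  d4:3  d5:1  d6:1 → peak 16
Best is Item 4@2, peak 16.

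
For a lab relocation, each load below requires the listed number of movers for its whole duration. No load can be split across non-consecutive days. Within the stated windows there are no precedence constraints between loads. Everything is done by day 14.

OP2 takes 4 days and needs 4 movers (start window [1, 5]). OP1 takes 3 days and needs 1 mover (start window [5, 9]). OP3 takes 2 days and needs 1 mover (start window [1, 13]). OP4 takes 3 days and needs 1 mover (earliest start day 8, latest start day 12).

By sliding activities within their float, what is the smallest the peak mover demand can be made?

Early-start (OP2@1, OP1@5, OP3@1, OP4@8) gives peak 5: d1:5  d2:5  d3:4  d4:4  d5:1  d6:1  d7:1  d8:1  d9:1  d10:1  d11:0  d12:0  d13:0  d14:0.
Shift OP3→5.
Schedule OP2@1, OP1@5, OP3@5, OP4@8: d1:4  d2:4  d3:4  d4:4  d5:2  d6:2  d7:1  d8:1  d9:1  d10:1  d11:0  d12:0  d13:0  d14:0 — peak 4.

4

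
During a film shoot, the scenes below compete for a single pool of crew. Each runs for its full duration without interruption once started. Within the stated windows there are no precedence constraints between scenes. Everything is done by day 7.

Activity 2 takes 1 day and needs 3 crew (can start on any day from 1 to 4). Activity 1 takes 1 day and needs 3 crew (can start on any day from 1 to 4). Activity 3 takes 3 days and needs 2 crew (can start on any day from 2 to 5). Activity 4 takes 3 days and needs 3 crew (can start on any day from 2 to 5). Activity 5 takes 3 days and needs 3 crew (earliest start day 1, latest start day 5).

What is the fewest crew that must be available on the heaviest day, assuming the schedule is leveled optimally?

Early-start (Activity 2@1, Activity 1@1, Activity 3@2, Activity 4@2, Activity 5@1) gives peak 9: d1:9  d2:8  d3:8  d4:5  d5:0  d6:0  d7:0.
Shift Activity 5→5.
Schedule Activity 2@1, Activity 1@1, Activity 3@2, Activity 4@2, Activity 5@5: d1:6  d2:5  d3:5  d4:5  d5:3  d6:3  d7:3 — peak 6.

6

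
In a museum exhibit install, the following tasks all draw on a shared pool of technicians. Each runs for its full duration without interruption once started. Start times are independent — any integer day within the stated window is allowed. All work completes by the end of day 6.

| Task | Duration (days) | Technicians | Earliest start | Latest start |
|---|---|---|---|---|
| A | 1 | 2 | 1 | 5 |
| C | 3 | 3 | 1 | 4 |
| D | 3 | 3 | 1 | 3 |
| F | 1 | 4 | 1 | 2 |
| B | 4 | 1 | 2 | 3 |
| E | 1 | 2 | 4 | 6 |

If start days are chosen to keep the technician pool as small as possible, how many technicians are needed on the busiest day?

Early-start (A@1, C@1, D@1, F@1, B@2, E@4) gives peak 12: d1:12  d2:7  d3:7  d4:3  d5:1  d6:0.
Shift D→3, F→2, B→3.
Schedule A@1, C@1, D@3, F@2, B@3, E@4: d1:5  d2:7  d3:7  d4:6  d5:4  d6:1 — peak 7.

7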